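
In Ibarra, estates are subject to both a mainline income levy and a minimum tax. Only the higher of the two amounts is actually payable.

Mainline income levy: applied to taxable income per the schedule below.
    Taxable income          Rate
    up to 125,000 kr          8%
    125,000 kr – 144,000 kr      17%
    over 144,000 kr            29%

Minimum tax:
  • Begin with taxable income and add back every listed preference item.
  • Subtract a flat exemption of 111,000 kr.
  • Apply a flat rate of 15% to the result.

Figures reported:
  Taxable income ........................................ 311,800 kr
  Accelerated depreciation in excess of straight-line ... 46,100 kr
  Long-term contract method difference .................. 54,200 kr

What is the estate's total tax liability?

61,892 kr

Mainline income levy:
  125,000 kr × 8% = 10,000 kr
  19,000 kr × 17% = 3,230 kr
  167,800 kr × 29% = 48,662 kr
  → 61,892 kr

Minimum tax:
  Adjusted income: 311,800 kr + 46,100 kr + 54,200 kr = 412,100 kr
  Less exemption 111,000 kr → base 301,100 kr
  301,100 kr × 15% = 45,165 kr

61,892 kr > 45,165 kr, so the mainline income levy governs.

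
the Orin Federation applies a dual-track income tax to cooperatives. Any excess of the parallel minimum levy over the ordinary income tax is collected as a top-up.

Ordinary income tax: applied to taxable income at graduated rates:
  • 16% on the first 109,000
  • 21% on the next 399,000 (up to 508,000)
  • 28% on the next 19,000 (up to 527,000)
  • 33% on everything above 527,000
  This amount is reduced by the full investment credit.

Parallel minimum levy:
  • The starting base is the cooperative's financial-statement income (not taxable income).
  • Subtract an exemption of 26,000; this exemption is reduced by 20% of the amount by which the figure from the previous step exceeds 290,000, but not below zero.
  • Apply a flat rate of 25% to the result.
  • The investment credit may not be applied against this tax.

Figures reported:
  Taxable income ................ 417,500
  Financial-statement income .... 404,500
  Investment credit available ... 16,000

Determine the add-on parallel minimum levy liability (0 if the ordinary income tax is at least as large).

34,125

Ordinary income tax:
  109,000 × 16% = 17,440
  308,500 × 21% = 64,785
  → 82,225
  Less investment credit 16,000 → 66,225

Parallel minimum levy:
  Base (financial-statement income): 404,500
  Exemption: 26,000 − 20% × (404,500 − 290,000) = 26,000 − 22,900 = 3,100
  Base: 404,500 − 3,100 = 401,400
  401,400 × 25% = 100,350

Excess of parallel minimum levy over ordinary income tax: 100,350 − 66,225 = 34,125.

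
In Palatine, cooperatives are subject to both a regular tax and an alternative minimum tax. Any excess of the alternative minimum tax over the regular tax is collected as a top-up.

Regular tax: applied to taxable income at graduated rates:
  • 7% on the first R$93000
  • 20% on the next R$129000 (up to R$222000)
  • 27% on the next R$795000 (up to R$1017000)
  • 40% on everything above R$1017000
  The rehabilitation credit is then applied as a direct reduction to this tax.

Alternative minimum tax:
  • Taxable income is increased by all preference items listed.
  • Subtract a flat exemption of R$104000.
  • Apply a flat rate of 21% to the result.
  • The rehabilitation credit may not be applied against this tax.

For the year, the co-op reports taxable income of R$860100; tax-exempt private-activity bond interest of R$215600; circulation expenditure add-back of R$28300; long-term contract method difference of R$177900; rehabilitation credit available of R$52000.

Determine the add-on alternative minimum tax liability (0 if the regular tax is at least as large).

Alternative minimum tax:
  Adjusted income: R$860100 + R$215600 + R$28300 + R$177900 = R$1281900
  Less exemption R$104000 → base R$1177900
  R$1177900 × 21% = R$247359

Regular tax:
  R$93000 × 7% = R$6510
  R$129000 × 20% = R$25800
  R$638100 × 27% = R$172287
  → R$204597
  Less rehabilitation credit R$52000 → R$152597

Excess of alternative minimum tax over regular tax: R$247359 − R$152597 = R$94762.

R$94762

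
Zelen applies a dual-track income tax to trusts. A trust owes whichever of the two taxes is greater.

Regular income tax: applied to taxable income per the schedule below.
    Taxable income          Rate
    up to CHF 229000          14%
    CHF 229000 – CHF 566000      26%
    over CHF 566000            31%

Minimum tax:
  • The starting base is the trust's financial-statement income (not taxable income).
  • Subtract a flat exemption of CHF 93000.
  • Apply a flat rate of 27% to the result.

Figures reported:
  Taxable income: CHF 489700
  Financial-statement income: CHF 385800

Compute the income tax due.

CHF 99842

Regular income tax:
  CHF 229000 × 14% = CHF 32060
  CHF 260700 × 26% = CHF 67782
  → CHF 99842

Minimum tax:
  Base (financial-statement income): CHF 385800
  Less exemption CHF 93000 → base CHF 292800
  CHF 292800 × 27% = CHF 79056

CHF 99842 > CHF 79056, so the regular income tax governs.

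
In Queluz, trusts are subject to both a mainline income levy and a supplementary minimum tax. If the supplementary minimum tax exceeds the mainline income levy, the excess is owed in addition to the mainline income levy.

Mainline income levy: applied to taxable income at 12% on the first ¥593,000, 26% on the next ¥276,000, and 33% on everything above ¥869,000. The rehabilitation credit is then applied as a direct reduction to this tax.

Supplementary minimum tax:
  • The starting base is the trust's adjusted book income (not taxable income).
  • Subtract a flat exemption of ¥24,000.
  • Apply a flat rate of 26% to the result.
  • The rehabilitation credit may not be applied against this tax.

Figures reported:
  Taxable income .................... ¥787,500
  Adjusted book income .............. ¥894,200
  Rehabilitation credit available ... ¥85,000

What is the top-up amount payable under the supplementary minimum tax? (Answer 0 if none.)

¥189,522

Mainline income levy:
  ¥593,000 × 12% = ¥71,160
  ¥194,500 × 26% = ¥50,570
  → ¥121,730
  Less rehabilitation credit ¥85,000 → ¥36,730

Supplementary minimum tax:
  Base (adjusted book income): ¥894,200
  Less exemption ¥24,000 → base ¥870,200
  ¥870,200 × 26% = ¥226,252

Excess of supplementary minimum tax over mainline income levy: ¥226,252 − ¥36,730 = ¥189,522.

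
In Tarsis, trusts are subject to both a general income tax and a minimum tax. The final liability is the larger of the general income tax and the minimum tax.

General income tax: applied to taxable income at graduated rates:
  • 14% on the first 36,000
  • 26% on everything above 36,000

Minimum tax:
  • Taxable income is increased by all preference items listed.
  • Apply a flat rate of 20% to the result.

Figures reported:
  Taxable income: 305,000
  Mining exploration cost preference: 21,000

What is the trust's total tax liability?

74,980

Minimum tax:
  Adjusted income: 305,000 + 21,000 = 326,000
  326,000 × 20% = 65,200

General income tax:
  36,000 × 14% = 5,040
  269,000 × 26% = 69,940
  → 74,980

74,980 > 65,200, so the general income tax governs.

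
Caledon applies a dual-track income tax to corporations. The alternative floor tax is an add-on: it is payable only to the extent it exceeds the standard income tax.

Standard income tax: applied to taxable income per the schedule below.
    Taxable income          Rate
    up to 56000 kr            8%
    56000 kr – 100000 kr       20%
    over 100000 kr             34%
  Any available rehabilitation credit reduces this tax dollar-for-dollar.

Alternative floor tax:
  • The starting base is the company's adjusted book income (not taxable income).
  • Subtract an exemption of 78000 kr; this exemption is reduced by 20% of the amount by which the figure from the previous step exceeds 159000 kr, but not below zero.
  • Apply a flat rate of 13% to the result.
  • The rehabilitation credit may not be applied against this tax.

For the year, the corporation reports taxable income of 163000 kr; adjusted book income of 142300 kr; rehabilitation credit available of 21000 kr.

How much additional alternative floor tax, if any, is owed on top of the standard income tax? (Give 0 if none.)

0 kr

Alternative floor tax:
  Base (adjusted book income): 142300 kr
  Exemption: 142300 kr ≤ 159000 kr, so full 78000 kr applies
  Base: 142300 kr − 78000 kr = 64300 kr
  64300 kr × 13% = 8359 kr

Standard income tax:
  56000 kr × 8% = 4480 kr
  44000 kr × 20% = 8800 kr
  63000 kr × 34% = 21420 kr
  → 34700 kr
  Less rehabilitation credit 21000 kr → 13700 kr

8359 kr ≤ 13700 kr, so no add-on is due.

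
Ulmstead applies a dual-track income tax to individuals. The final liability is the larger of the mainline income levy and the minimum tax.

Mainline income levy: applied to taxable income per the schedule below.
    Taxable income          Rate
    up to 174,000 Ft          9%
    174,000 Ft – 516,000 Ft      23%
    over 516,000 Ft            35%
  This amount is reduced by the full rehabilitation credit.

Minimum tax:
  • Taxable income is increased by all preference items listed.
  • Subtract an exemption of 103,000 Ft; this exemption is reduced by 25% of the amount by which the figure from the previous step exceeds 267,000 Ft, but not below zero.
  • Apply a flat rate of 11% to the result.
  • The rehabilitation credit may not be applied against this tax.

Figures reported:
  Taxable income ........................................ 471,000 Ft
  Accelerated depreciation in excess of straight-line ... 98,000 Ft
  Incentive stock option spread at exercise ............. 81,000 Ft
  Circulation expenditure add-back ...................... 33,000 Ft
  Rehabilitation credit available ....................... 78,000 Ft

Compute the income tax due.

75,130 Ft

Minimum tax:
  Adjusted income: 471,000 Ft + 98,000 Ft + 81,000 Ft + 33,000 Ft = 683,000 Ft
  Exemption: 25% × (683,000 Ft − 267,000 Ft) = 104,000 Ft ≥ 103,000 Ft, so the exemption is fully phased out
  Base: 683,000 Ft − 0 Ft = 683,000 Ft
  683,000 Ft × 11% = 75,130 Ft

Mainline income levy:
  174,000 Ft × 9% = 15,660 Ft
  297,000 Ft × 23% = 68,310 Ft
  → 83,970 Ft
  Less rehabilitation credit 78,000 Ft → 5,970 Ft

75,130 Ft > 5,970 Ft, so the minimum tax is the binding amount.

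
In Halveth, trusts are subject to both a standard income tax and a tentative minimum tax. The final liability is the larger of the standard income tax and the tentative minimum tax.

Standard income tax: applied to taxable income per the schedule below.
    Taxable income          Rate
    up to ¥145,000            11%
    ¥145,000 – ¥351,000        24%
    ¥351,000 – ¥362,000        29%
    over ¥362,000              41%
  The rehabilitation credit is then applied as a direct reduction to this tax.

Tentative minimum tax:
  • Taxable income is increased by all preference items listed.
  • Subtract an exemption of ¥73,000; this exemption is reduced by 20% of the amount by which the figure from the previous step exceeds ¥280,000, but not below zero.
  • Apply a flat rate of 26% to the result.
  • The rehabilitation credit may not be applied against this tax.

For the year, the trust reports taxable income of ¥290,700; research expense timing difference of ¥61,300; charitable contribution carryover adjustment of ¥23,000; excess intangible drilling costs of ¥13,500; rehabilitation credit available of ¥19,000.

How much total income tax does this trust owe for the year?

Tentative minimum tax:
  Adjusted income: ¥290,700 + ¥61,300 + ¥23,000 + ¥13,500 = ¥388,500
  Exemption: ¥73,000 − 20% × (¥388,500 − ¥280,000) = ¥73,000 − ¥21,700 = ¥51,300
  Base: ¥388,500 − ¥51,300 = ¥337,200
  ¥337,200 × 26% = ¥87,672

Standard income tax:
  ¥145,000 × 11% = ¥15,950
  ¥145,700 × 24% = ¥34,968
  → ¥50,918
  Less rehabilitation credit ¥19,000 → ¥31,918

¥87,672 > ¥31,918, so the tentative minimum tax is the binding amount.

¥87,672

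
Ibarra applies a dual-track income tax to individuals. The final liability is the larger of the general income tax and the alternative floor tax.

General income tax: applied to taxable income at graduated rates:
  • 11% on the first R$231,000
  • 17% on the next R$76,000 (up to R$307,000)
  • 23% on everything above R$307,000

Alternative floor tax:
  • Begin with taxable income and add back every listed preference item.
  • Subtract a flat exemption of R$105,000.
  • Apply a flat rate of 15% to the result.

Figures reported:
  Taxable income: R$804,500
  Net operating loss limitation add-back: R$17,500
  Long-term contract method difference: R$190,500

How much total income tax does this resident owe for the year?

R$152,755

General income tax:
  R$231,000 × 11% = R$25,410
  R$76,000 × 17% = R$12,920
  R$497,500 × 23% = R$114,425
  → R$152,755

Alternative floor tax:
  Adjusted income: R$804,500 + R$17,500 + R$190,500 = R$1,012,500
  Less exemption R$105,000 → base R$907,500
  R$907,500 × 15% = R$136,125

R$152,755 > R$136,125, so the general income tax governs.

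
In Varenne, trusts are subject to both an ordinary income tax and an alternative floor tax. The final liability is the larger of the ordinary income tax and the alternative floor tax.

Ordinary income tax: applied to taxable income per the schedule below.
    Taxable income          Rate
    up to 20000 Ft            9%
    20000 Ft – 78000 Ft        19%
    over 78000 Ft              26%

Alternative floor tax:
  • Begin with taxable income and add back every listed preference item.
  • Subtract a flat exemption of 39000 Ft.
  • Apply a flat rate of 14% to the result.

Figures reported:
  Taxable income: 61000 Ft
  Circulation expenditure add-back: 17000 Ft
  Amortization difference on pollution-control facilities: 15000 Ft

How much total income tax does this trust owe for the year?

Alternative floor tax:
  Adjusted income: 61000 Ft + 17000 Ft + 15000 Ft = 93000 Ft
  Less exemption 39000 Ft → base 54000 Ft
  54000 Ft × 14% = 7560 Ft

Ordinary income tax:
  20000 Ft × 9% = 1800 Ft
  41000 Ft × 19% = 7790 Ft
  → 9590 Ft

9590 Ft > 7560 Ft, so the ordinary income tax governs.

9590 Ft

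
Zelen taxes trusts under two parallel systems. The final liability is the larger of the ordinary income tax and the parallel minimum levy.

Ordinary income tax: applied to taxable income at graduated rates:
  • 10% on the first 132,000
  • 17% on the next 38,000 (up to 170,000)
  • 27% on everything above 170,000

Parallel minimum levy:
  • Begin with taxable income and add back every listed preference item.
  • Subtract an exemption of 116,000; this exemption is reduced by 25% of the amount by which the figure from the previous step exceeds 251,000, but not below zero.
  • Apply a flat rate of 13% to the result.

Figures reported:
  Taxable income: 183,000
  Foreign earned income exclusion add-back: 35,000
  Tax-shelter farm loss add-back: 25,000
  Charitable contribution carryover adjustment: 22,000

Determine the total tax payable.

Parallel minimum levy:
  Adjusted income: 183,000 + 35,000 + 25,000 + 22,000 = 265,000
  Exemption: 116,000 − 25% × (265,000 − 251,000) = 116,000 − 3,500 = 112,500
  Base: 265,000 − 112,500 = 152,500
  152,500 × 13% = 19,825

Ordinary income tax:
  132,000 × 10% = 13,200
  38,000 × 17% = 6,460
  13,000 × 27% = 3,510
  → 23,170

23,170 > 19,825, so the ordinary income tax governs.

23,170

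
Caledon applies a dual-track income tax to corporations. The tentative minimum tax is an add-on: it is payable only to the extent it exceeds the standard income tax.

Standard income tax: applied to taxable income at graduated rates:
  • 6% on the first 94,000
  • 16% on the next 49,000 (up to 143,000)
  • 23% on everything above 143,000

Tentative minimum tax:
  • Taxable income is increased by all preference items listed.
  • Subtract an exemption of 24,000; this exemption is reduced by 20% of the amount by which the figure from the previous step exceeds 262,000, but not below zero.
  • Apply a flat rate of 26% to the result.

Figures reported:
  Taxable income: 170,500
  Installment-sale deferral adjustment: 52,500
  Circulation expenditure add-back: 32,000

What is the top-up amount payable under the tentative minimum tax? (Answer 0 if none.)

Tentative minimum tax:
  Adjusted income: 170,500 + 52,500 + 32,000 = 255,000
  Exemption: 255,000 ≤ 262,000, so full 24,000 applies
  Base: 255,000 − 24,000 = 231,000
  231,000 × 26% = 60,060

Standard income tax:
  94,000 × 6% = 5,640
  49,000 × 16% = 7,840
  27,500 × 23% = 6,325
  → 19,805

Excess of tentative minimum tax over standard income tax: 60,060 − 19,805 = 40,255.

40,255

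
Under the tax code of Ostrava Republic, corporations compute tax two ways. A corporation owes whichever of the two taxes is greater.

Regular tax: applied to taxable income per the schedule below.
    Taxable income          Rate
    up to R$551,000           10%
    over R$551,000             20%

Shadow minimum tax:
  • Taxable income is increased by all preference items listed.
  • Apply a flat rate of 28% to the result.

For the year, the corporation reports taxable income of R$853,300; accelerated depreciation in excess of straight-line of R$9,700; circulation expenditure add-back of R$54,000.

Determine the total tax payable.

Regular tax:
  R$551,000 × 10% = R$55,100
  R$302,300 × 20% = R$60,460
  → R$115,560

Shadow minimum tax:
  Adjusted income: R$853,300 + R$9,700 + R$54,000 = R$917,000
  R$917,000 × 28% = R$256,760

R$256,760 > R$115,560, so the shadow minimum tax is the binding amount.

R$256,760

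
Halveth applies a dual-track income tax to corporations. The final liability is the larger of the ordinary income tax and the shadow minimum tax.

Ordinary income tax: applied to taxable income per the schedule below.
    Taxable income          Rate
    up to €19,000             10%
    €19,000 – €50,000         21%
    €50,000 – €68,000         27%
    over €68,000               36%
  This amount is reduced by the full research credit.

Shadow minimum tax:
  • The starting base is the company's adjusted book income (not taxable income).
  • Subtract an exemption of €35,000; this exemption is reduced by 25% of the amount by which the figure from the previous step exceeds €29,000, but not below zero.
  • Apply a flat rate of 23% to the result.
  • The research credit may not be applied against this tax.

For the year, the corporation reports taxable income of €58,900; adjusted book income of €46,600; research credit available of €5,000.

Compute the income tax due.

€5,813

Ordinary income tax:
  €19,000 × 10% = €1,900
  €31,000 × 21% = €6,510
  €8,900 × 27% = €2,403
  → €10,813
  Less research credit €5,000 → €5,813

Shadow minimum tax:
  Base (adjusted book income): €46,600
  Exemption: €35,000 − 25% × (€46,600 − €29,000) = €35,000 − €4,400 = €30,600
  Base: €46,600 − €30,600 = €16,000
  €16,000 × 23% = €3,680

€5,813 > €3,680, so the ordinary income tax governs.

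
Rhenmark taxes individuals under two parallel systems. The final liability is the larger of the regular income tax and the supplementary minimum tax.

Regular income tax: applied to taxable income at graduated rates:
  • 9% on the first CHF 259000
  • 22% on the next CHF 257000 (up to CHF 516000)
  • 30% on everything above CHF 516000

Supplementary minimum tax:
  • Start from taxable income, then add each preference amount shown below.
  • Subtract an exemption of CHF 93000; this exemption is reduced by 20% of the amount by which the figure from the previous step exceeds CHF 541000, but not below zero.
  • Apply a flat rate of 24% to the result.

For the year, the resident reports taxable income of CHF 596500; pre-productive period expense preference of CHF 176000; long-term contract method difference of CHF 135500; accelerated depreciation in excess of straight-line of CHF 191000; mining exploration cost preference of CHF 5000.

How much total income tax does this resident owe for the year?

Supplementary minimum tax:
  Adjusted income: CHF 596500 + CHF 176000 + CHF 135500 + CHF 191000 + CHF 5000 = CHF 1104000
  Exemption: 20% × (CHF 1104000 − CHF 541000) = CHF 112600 ≥ CHF 93000, so the exemption is fully phased out
  Base: CHF 1104000 − CHF 0 = CHF 1104000
  CHF 1104000 × 24% = CHF 264960

Regular income tax:
  CHF 259000 × 9% = CHF 23310
  CHF 257000 × 22% = CHF 56540
  CHF 80500 × 30% = CHF 24150
  → CHF 104000

CHF 264960 > CHF 104000, so the supplementary minimum tax is the binding amount.

CHF 264960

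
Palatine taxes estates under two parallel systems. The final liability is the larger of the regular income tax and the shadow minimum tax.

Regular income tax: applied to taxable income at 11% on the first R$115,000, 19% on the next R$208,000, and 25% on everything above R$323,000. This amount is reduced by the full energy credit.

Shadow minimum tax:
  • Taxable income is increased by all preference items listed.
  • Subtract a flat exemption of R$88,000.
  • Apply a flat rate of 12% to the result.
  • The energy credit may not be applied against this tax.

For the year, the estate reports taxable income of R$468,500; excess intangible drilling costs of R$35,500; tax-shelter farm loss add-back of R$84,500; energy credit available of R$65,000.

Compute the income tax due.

Regular income tax:
  R$115,000 × 11% = R$12,650
  R$208,000 × 19% = R$39,520
  R$145,500 × 25% = R$36,375
  → R$88,545
  Less energy credit R$65,000 → R$23,545

Shadow minimum tax:
  Adjusted income: R$468,500 + R$35,500 + R$84,500 = R$588,500
  Less exemption R$88,000 → base R$500,500
  R$500,500 × 12% = R$60,060

R$60,060 > R$23,545, so the shadow minimum tax is the binding amount.

R$60,060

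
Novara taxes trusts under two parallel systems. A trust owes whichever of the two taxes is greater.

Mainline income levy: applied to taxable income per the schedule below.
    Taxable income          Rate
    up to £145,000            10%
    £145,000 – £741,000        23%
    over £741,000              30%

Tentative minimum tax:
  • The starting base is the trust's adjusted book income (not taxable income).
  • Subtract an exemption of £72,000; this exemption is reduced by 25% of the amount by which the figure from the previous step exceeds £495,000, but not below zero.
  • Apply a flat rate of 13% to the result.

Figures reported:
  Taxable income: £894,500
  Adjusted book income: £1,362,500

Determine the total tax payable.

Mainline income levy:
  £145,000 × 10% = £14,500
  £596,000 × 23% = £137,080
  £153,500 × 30% = £46,050
  → £197,630

Tentative minimum tax:
  Base (adjusted book income): £1,362,500
  Exemption: 25% × (£1,362,500 − £495,000) = £216,875 ≥ £72,000, so the exemption is fully phased out
  Base: £1,362,500 − £0 = £1,362,500
  £1,362,500 × 13% = £177,125

£197,630 > £177,125, so the mainline income levy governs.

£197,630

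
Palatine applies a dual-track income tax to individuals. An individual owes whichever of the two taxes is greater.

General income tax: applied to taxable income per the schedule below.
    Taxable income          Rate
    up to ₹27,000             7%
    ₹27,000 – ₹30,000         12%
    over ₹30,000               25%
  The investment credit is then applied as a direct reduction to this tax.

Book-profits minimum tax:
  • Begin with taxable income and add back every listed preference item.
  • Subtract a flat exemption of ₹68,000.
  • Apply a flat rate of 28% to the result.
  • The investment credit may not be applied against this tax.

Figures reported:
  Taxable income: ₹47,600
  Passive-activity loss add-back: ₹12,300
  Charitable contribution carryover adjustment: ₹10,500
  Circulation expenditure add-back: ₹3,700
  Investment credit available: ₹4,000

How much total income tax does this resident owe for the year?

General income tax:
  ₹27,000 × 7% = ₹1,890
  ₹3,000 × 12% = ₹360
  ₹17,600 × 25% = ₹4,400
  → ₹6,650
  Less investment credit ₹4,000 → ₹2,650

Book-profits minimum tax:
  Adjusted income: ₹47,600 + ₹12,300 + ₹10,500 + ₹3,700 = ₹74,100
  Less exemption ₹68,000 → base ₹6,100
  ₹6,100 × 28% = ₹1,708

₹2,650 > ₹1,708, so the general income tax governs.

₹2,650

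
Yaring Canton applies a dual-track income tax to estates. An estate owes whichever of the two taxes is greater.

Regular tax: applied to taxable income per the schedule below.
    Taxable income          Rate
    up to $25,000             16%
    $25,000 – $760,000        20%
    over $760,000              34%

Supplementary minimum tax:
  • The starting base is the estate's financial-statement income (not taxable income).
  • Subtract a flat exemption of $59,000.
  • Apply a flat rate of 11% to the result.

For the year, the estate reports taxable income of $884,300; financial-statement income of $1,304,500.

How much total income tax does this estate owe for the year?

$193,262

Regular tax:
  $25,000 × 16% = $4,000
  $735,000 × 20% = $147,000
  $124,300 × 34% = $42,262
  → $193,262

Supplementary minimum tax:
  Base (financial-statement income): $1,304,500
  Less exemption $59,000 → base $1,245,500
  $1,245,500 × 11% = $137,005

$193,262 > $137,005, so the regular tax governs.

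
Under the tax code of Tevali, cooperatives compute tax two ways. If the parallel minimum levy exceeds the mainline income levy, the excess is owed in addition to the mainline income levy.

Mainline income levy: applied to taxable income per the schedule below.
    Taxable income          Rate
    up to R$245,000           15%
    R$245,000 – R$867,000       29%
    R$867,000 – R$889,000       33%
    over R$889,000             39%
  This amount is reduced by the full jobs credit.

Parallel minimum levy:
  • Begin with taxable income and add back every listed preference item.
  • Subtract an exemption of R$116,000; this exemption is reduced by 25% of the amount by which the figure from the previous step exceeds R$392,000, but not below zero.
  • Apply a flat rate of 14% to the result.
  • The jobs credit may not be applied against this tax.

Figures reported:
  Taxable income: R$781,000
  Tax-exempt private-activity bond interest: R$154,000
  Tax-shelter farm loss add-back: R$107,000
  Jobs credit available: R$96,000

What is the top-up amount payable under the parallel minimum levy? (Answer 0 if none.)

Parallel minimum levy:
  Adjusted income: R$781,000 + R$154,000 + R$107,000 = R$1,042,000
  Exemption: 25% × (R$1,042,000 − R$392,000) = R$162,500 ≥ R$116,000, so the exemption is fully phased out
  Base: R$1,042,000 − R$0 = R$1,042,000
  R$1,042,000 × 14% = R$145,880

Mainline income levy:
  R$245,000 × 15% = R$36,750
  R$536,000 × 29% = R$155,440
  → R$192,190
  Less jobs credit R$96,000 → R$96,190

Excess of parallel minimum levy over mainline income levy: R$145,880 − R$96,190 = R$49,690.

R$49,690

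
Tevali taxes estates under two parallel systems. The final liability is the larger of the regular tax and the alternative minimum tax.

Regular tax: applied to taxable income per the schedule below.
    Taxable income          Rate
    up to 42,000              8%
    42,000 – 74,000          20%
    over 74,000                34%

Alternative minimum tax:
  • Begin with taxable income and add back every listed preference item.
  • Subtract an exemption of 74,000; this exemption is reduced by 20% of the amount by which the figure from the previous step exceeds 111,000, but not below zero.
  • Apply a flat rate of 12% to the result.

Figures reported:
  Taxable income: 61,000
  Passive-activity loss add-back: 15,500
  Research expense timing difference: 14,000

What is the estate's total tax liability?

Regular tax:
  42,000 × 8% = 3,360
  19,000 × 20% = 3,800
  → 7,160

Alternative minimum tax:
  Adjusted income: 61,000 + 15,500 + 14,000 = 90,500
  Exemption: 90,500 ≤ 111,000, so full 74,000 applies
  Base: 90,500 − 74,000 = 16,500
  16,500 × 12% = 1,980

7,160 > 1,980, so the regular tax governs.

7,160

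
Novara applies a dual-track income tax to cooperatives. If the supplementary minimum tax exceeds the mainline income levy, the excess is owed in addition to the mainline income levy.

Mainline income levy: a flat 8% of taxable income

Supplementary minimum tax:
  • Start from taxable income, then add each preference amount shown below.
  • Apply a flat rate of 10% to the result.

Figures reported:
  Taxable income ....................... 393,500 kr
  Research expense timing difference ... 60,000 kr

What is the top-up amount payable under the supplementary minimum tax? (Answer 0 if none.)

Mainline income levy:
  393,500 kr × 8% = 31,480 kr

Supplementary minimum tax:
  Adjusted income: 393,500 kr + 60,000 kr = 453,500 kr
  453,500 kr × 10% = 45,350 kr

Excess of supplementary minimum tax over mainline income levy: 45,350 kr − 31,480 kr = 13,870 kr.

13,870 kr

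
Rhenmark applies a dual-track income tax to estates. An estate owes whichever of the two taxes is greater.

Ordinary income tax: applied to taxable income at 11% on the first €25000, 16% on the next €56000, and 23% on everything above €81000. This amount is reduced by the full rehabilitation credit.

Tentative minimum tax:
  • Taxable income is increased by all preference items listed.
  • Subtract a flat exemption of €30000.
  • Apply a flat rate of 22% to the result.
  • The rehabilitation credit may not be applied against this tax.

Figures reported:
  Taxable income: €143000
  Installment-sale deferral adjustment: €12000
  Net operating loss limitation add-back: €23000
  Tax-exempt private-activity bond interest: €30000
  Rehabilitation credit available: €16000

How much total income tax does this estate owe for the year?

Ordinary income tax:
  €25000 × 11% = €2750
  €56000 × 16% = €8960
  €62000 × 23% = €14260
  → €25970
  Less rehabilitation credit €16000 → €9970

Tentative minimum tax:
  Adjusted income: €143000 + €12000 + €23000 + €30000 = €208000
  Less exemption €30000 → base €178000
  €178000 × 22% = €39160

€39160 > €9970, so the tentative minimum tax is the binding amount.

€39160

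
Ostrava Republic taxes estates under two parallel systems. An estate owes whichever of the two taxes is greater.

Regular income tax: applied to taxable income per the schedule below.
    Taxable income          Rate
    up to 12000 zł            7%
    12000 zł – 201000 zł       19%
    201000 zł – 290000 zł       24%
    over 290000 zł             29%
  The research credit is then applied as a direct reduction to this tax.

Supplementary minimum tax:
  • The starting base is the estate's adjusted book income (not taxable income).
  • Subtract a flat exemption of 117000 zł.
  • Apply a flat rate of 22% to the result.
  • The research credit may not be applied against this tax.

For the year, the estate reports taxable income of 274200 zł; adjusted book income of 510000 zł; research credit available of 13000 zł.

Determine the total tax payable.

86460 zł

Supplementary minimum tax:
  Base (adjusted book income): 510000 zł
  Less exemption 117000 zł → base 393000 zł
  393000 zł × 22% = 86460 zł

Regular income tax:
  12000 zł × 7% = 840 zł
  189000 zł × 19% = 35910 zł
  73200 zł × 24% = 17568 zł
  → 54318 zł
  Less research credit 13000 zł → 41318 zł

86460 zł > 41318 zł, so the supplementary minimum tax is the binding amount.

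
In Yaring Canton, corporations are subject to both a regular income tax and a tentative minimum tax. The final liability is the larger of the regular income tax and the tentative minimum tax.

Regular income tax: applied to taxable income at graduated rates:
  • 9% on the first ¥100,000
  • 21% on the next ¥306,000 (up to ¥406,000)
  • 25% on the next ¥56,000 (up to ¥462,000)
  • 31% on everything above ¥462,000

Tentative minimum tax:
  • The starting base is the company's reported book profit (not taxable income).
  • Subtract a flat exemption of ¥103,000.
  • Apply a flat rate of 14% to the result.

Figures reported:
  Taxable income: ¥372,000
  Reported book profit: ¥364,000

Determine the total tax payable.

¥66,120

Regular income tax:
  ¥100,000 × 9% = ¥9,000
  ¥272,000 × 21% = ¥57,120
  → ¥66,120

Tentative minimum tax:
  Base (reported book profit): ¥364,000
  Less exemption ¥103,000 → base ¥261,000
  ¥261,000 × 14% = ¥36,540

¥66,120 > ¥36,540, so the regular income tax governs.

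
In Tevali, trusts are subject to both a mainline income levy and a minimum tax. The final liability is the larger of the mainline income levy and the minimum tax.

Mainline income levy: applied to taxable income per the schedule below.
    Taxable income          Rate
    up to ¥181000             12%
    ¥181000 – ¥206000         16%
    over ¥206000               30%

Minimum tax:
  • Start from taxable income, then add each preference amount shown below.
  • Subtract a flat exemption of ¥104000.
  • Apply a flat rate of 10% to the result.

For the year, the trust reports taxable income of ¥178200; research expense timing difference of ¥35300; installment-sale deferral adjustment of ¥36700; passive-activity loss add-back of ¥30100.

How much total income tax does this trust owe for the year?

¥21384

Mainline income levy:
  ¥178200 × 12% = ¥21384

Minimum tax:
  Adjusted income: ¥178200 + ¥35300 + ¥36700 + ¥30100 = ¥280300
  Less exemption ¥104000 → base ¥176300
  ¥176300 × 10% = ¥17630

¥21384 > ¥17630, so the mainline income levy governs.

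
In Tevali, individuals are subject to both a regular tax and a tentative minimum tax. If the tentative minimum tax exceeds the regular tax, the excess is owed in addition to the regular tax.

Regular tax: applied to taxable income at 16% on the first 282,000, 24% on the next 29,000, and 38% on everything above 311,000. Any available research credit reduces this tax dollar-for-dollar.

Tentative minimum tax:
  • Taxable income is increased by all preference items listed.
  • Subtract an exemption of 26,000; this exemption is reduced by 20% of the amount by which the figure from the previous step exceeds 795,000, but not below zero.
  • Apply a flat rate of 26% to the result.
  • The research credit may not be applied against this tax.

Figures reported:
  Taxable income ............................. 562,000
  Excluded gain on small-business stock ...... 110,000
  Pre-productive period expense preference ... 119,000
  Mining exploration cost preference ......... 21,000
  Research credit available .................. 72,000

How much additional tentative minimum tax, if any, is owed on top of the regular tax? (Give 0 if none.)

Tentative minimum tax:
  Adjusted income: 562,000 + 110,000 + 119,000 + 21,000 = 812,000
  Exemption: 26,000 − 20% × (812,000 − 795,000) = 26,000 − 3,400 = 22,600
  Base: 812,000 − 22,600 = 789,400
  789,400 × 26% = 205,244

Regular tax:
  282,000 × 16% = 45,120
  29,000 × 24% = 6,960
  251,000 × 38% = 95,380
  → 147,460
  Less research credit 72,000 → 75,460

Excess of tentative minimum tax over regular tax: 205,244 − 75,460 = 129,784.

129,784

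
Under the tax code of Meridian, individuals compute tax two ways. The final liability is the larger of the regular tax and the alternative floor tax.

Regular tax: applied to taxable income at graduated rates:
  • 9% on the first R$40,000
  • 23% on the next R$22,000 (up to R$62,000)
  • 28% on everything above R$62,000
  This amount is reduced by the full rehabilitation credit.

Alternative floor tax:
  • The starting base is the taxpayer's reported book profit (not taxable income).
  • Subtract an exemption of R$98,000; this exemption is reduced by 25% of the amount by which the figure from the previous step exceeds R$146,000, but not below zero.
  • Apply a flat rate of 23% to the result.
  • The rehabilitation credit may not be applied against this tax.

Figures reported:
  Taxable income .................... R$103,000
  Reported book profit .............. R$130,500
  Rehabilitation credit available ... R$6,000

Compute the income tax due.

R$14,140

Alternative floor tax:
  Base (reported book profit): R$130,500
  Exemption: R$130,500 ≤ R$146,000, so full R$98,000 applies
  Base: R$130,500 − R$98,000 = R$32,500
  R$32,500 × 23% = R$7,475

Regular tax:
  R$40,000 × 9% = R$3,600
  R$22,000 × 23% = R$5,060
  R$41,000 × 28% = R$11,480
  → R$20,140
  Less rehabilitation credit R$6,000 → R$14,140

R$14,140 > R$7,475, so the regular tax governs.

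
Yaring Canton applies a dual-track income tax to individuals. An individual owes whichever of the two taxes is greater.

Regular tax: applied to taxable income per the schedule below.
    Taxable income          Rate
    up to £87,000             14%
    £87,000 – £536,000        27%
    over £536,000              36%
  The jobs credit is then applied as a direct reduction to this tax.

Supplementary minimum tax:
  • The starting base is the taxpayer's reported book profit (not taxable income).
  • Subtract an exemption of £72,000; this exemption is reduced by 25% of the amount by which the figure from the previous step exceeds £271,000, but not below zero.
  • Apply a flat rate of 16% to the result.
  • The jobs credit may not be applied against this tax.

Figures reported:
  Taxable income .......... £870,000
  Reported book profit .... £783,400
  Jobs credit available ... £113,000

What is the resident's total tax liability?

Regular tax:
  £87,000 × 14% = £12,180
  £449,000 × 27% = £121,230
  £334,000 × 36% = £120,240
  → £253,650
  Less jobs credit £113,000 → £140,650

Supplementary minimum tax:
  Base (reported book profit): £783,400
  Exemption: 25% × (£783,400 − £271,000) = £128,100 ≥ £72,000, so the exemption is fully phased out
  Base: £783,400 − £0 = £783,400
  £783,400 × 16% = £125,344

£140,650 > £125,344, so the regular tax governs.

£140,650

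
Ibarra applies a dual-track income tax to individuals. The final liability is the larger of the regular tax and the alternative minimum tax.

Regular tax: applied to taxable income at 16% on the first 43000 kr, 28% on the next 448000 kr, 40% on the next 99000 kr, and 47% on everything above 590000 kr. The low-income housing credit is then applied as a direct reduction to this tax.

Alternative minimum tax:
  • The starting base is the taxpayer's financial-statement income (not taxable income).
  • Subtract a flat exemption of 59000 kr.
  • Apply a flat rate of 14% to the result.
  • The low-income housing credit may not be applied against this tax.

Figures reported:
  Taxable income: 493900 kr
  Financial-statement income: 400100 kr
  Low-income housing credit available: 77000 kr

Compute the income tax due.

Regular tax:
  43000 kr × 16% = 6880 kr
  448000 kr × 28% = 125440 kr
  2900 kr × 40% = 1160 kr
  → 133480 kr
  Less low-income housing credit 77000 kr → 56480 kr

Alternative minimum tax:
  Base (financial-statement income): 400100 kr
  Less exemption 59000 kr → base 341100 kr
  341100 kr × 14% = 47754 kr

56480 kr > 47754 kr, so the regular tax governs.

56480 kr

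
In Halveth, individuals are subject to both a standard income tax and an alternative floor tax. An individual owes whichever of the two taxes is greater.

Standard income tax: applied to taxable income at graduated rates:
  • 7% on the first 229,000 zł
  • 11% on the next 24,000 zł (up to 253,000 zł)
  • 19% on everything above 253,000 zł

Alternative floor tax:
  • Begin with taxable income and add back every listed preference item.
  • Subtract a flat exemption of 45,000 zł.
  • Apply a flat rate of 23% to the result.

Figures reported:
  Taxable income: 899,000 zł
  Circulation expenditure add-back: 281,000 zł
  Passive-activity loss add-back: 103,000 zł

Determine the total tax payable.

Standard income tax:
  229,000 zł × 7% = 16,030 zł
  24,000 zł × 11% = 2,640 zł
  646,000 zł × 19% = 122,740 zł
  → 141,410 zł

Alternative floor tax:
  Adjusted income: 899,000 zł + 281,000 zł + 103,000 zł = 1,283,000 zł
  Less exemption 45,000 zł → base 1,238,000 zł
  1,238,000 zł × 23% = 284,740 zł

284,740 zł > 141,410 zł, so the alternative floor tax is the binding amount.

284,740 zł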